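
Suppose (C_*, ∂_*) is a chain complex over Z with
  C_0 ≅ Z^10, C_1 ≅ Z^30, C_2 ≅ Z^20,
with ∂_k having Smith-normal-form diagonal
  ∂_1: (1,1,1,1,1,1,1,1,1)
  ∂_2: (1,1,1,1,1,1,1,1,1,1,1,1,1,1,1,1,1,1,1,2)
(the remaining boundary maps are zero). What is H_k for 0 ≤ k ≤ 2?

H_0: b_0 = 10 − 0 − 9 = 1; torsion from ∂_1 factors > 1: none. So H_0 ≅ Z.
H_1: b_1 = 30 − 9 − 20 = 1; torsion from ∂_2 factors > 1: [2]. So H_1 ≅ Z ⊕ Z/2.
H_2: b_2 = 20 − 20 − 0 = 0; torsion from ∂_3 factors > 1: none. So H_2 ≅ 0.

H_0 ≅ Z,  H_1 ≅ Z ⊕ Z/2,  H_2 = 0.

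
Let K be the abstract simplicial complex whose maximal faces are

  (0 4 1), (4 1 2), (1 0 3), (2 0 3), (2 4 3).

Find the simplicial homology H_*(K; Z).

Order the vertices as 0 < 1 < 2 < 3 < 4. Listing each simplex with vertices in this order, K has dimension 2 with simplices:

  0-simplices (5): [0], [1], [2], [3], [4]
  1-simplices (10): [0,1], [0,2], [0,3], [0,4], [1,2], [1,3], [1,4], [2,3], [2,4], [3,4]
  2-simplices (5): [0,1,3], [0,1,4], [0,2,3], [1,2,4], [2,3,4]

so the chain groups are C_0 ≅ Z^5, C_1 ≅ Z^10, C_2 ≅ Z^5.

Boundary ∂_1: C_1 → C_0 is given by ∂[p,q] = [q] − [p]. For instance
  ∂[0,4] = [4] − [0].
The 5×10 boundary matrix has rank 4 and Smith normal form diag(1,1,1,1).

∂_2: C_2 → C_1 sends each 2-simplex [p,q,r] to [q,r] − [p,r] + [p,q]. For instance
  ∂[0,1,3] = [1,3] − [0,3] + [0,1],
  ∂[0,1,4] = [1,4] − [0,4] + [0,1].
The 10×5 boundary matrix has rank 5 and Smith normal form diag(1,1,1,1,1).

Now H_k = ker ∂_k / im ∂_{k+1}, so:

  H_0: rank C_0 − rank ∂_1 = 5 − 4 = 1, and the invariant factors of ∂_1 are all 1, so H_0 = Z.
  H_1: rank ker ∂_1 − rank ∂_2 = (10 − 4) − 5 = 1, and the invariant factors of ∂_2 are all 1, so H_1 = Z.
  H_2: rank ker ∂_2 − rank ∂_3 = (5 − 5) − 0 = 0, and there is no ∂_3, so H_2 = 0.

As a check, the Euler characteristic is 5 − 10 + 5 = 0, which agrees with 1 − 1 + 0 = 0.
(K is a triangulation of the Möbius band.)

H_0 = Z,  H_1 = Z,  H_2 = 0.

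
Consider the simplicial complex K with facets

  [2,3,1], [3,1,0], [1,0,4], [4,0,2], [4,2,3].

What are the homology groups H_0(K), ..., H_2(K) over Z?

H_0 = Z,  H_1 = Z,  H_2 = 0.

Fix the vertex order 0 < 1 < 2 < 3 < 4 and write every simplex with vertices in increasing order. Then dim K = 2 and the simplices of K are:

  0-simplices (5): [0], [1], [2], [3], [4]
  1-simplices (10): [0,1], [0,2], [0,3], [0,4], [1,2], [1,3], [1,4], [2,3], [2,4], [3,4]
  2-simplices (5): [0,1,3], [0,1,4], [0,2,4], [1,2,3], [2,3,4]

so the chain groups are C_0 ≅ Z^5, C_1 ≅ Z^10, C_2 ≅ Z^5.

∂_1: C_1 → C_0 is given by ∂[p,q] = [q] − [p]. For instance
  ∂[0,4] = [4] − [0].
The resulting 5×10 matrix has rank 4, and its Smith normal form has invariant factors (1,1,1,1).

The boundary map ∂_2: C_2 → C_1 sends each 2-simplex [p,q,r] to [q,r] − [p,r] + [p,q]. For instance
  ∂[0,1,3] = [1,3] − [0,3] + [0,1],
  ∂[1,2,3] = [2,3] − [1,3] + [1,2].
This gives a 10×5 integer matrix of rank 5; reducing to Smith normal form yields diagonal entries (1,1,1,1,1).

From H_k ≅ ker(∂_k) / im(∂_{k+1}) we obtain:

  H_0: rank C_0 − rank ∂_1 = 5 − 4 = 1, and the invariant factors of ∂_1 are all 1, so H_0 ≅ Z.
  H_1: rank ker ∂_1 − rank ∂_2 = (10 − 4) − 5 = 1, and the invariant factors of ∂_2 are all 1, so H_1 ≅ Z.
  H_2: rank ker ∂_2 − rank ∂_3 = (5 − 5) − 0 = 0, and there is no ∂_3, so H_2 ≅ 0.

As a check, the Euler characteristic is 5 − 10 + 5 = 0, which agrees with 1 − 1 + 0 = 0.
(K is a triangulation of the Möbius band.)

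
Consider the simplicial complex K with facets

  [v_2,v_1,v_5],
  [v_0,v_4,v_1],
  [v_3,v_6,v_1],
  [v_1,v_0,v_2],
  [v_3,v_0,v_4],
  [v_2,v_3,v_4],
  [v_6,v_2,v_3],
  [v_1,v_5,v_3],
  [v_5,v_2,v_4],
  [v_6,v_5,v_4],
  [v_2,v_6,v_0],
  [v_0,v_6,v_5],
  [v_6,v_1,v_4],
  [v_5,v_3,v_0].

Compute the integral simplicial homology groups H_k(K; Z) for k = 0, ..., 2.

H_0 ≅ Z,  H_1 ≅ Z^2,  H_2 ≅ Z.

K has 7 vertices, 21 edges, 14 triangles.
rank ∂_0 = 0, rank ∂_1 = 6 ⇒ b_0 = 7 − 0 − 6 = 1; all invariant factors of ∂_1 are 1 so no torsion. So H_0 = Z.
rank ∂_1 = 6, rank ∂_2 = 13 ⇒ b_1 = 21 − 6 − 13 = 2; all invariant factors of ∂_2 are 1 so no torsion. So H_1 = Z^2.
rank ∂_2 = 13, rank ∂_3 = 0 ⇒ b_2 = 14 − 13 − 0 = 1. So H_2 = Z.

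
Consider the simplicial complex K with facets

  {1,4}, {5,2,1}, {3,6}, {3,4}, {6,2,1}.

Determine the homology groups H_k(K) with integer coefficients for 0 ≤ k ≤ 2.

Order the vertices as 1 < 2 < 3 < 4 < 5 < 6. Listing each simplex with vertices in this order, K has dimension 2 with simplices:

  0-simplices (6): [1], [2], [3], [4], [5], [6]
  1-simplices (8): [1,2], [1,4], [1,5], [1,6], [2,5], [2,6], [3,4], [3,6]
  2-simplices (2): [1,2,5], [1,2,6]

giving chain groups C_0 ≅ Z^6, C_1 ≅ Z^8, C_2 ≅ Z^2.

Boundary ∂_1: C_1 → C_0 sends each edge [p,q] (with p < q) to q − p. For instance
  ∂[1,5] = [5] − [1].
The resulting 6×8 matrix has rank 5, and its Smith normal form has invariant factors (1,1,1,1,1).

The boundary map ∂_2: C_2 → C_1 maps a triangle to the signed sum of its edges. For instance
  ∂[1,2,5] = [2,5] − [1,5] + [1,2],
  ∂[1,2,6] = [2,6] − [1,6] + [1,2].
The 8×2 boundary matrix has rank 2 and Smith normal form diag(1,1).

Reading off H_k = ker ∂_k / im ∂_{k+1}:

  H_0: rank C_0 − rank ∂_1 = 6 − 5 = 1, and the invariant factors of ∂_1 are all 1, so H_0 ≅ Z.
  H_1: rank ker ∂_1 − rank ∂_2 = (8 − 5) − 2 = 1, and the invariant factors of ∂_2 are all 1, so H_1 ≅ Z.
  H_2: rank ker ∂_2 − rank ∂_3 = (2 − 2) − 0 = 0, and there is no ∂_3, so H_2 ≅ 0.

As a check, the Euler characteristic is 6 − 8 + 2 = 0, which agrees with 1 − 1 + 0 = 0.

H_0 ≅ Z,  H_1 ≅ Z,  H_2 = 0.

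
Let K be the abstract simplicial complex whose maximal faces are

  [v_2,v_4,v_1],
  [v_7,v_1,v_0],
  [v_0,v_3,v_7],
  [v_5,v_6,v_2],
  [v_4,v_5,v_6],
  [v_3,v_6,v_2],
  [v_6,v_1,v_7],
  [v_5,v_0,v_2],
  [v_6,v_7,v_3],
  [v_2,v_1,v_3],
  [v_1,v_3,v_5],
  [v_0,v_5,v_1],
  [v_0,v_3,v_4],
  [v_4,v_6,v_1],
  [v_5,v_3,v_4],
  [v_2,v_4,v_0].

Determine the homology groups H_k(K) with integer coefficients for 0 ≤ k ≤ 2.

H_0 = Z,  H_1 = Z^2,  H_2 = Z.

Take the total order v_0 < v_1 < v_2 < v_3 < v_4 < v_5 < v_6 < v_7 on the vertex set. Then K (dimension 2) consists of the simplices:

  0-simplices (8): [v_0], [v_1], [v_2], [v_3], [v_4], [v_5], [v_6], [v_7]
  1-simplices (24): (24 of them)
  2-simplices (16): (16 of them)

Hence C_0 ≅ Z^8, C_1 ≅ Z^24, C_2 ≅ Z^16.

∂_1: C_1 → C_0 is given by ∂[p,q] = [q] − [p].
As a 8×24 matrix over Z this has rank 7, with invariant factors (1,1,1,1,1,1,1).

∂_2: C_2 → C_1 sends each 2-simplex [p,q,r] to [q,r] − [p,r] + [p,q]. For instance
  ∂[v_3,v_4,v_5] = [v_4,v_5] − [v_3,v_5] + [v_3,v_4],
  ∂[v_0,v_1,v_5] = [v_1,v_5] − [v_0,v_5] + [v_0,v_1].
This gives a 24×16 integer matrix of rank 15; reducing to Smith normal form yields diagonal entries (1,1,1,1,1,1,1,1,1,1,1,1,1,1,1).

Now H_k = ker ∂_k / im ∂_{k+1}, so:

  H_0: rank C_0 − rank ∂_1 = 8 − 7 = 1, and the invariant factors of ∂_1 are all 1, so H_0 = Z.
  H_1: rank ker ∂_1 − rank ∂_2 = (24 − 7) − 15 = 2, and the invariant factors of ∂_2 are all 1, so H_1 = Z^2.
  H_2: rank ker ∂_2 − rank ∂_3 = (16 − 15) − 0 = 1, and there is no ∂_3, so H_2 = Z.

As a check, the Euler characteristic is 8 − 24 + 16 = 0, which agrees with 1 − 2 + 1 = 0.
(K is a triangulation of the torus T^2.)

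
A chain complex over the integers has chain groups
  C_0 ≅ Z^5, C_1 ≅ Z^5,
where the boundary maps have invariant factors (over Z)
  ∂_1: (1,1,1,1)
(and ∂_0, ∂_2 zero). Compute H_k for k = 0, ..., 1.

H_0: b_0 = 5 − 0 − 4 = 1; torsion from ∂_1 factors > 1: none. So H_0 = Z.
H_1: b_1 = 5 − 4 − 0 = 1; torsion from ∂_2 factors > 1: none. So H_1 = Z.

H_0 = Z,  H_1 = Z.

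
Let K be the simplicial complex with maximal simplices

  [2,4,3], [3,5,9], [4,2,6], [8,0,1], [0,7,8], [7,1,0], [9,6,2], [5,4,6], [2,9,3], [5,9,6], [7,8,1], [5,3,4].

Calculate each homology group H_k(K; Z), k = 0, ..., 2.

H_0 ≅ Z^2,  H_1 = 0,  H_2 ≅ Z^2.

K has 10 vertices, 18 edges, 12 triangles.
rank ∂_0 = 0, rank ∂_1 = 8 ⇒ b_0 = 10 − 0 − 8 = 2; all invariant factors of ∂_1 are 1 so no torsion. So H_0 = Z^2.
rank ∂_1 = 8, rank ∂_2 = 10 ⇒ b_1 = 18 − 8 − 10 = 0; all invariant factors of ∂_2 are 1 so no torsion. So H_1 = 0.
rank ∂_2 = 10, rank ∂_3 = 0 ⇒ b_2 = 12 − 10 − 0 = 2. So H_2 = Z^2.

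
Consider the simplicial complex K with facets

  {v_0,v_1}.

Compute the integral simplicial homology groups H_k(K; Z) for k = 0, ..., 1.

H_0 = Z,  H_1 = 0.

Order the vertices as v_0 < v_1. Listing each simplex with vertices in this order, K has dimension 1 with simplices:

  0-simplices (2): [v_0], [v_1]
  1-simplices (1): [v_0,v_1]

so the chain groups are C_0 ≅ Z^2, C_1 ≅ Z^1.

Boundary ∂_1: C_1 → C_0 maps an edge to its endpoints' difference, ∂[p,q] = q − p.
The 2×1 boundary matrix has rank 1 and Smith normal form diag(1).

Reading off H_k = ker ∂_k / im ∂_{k+1}:

  H_0: rank C_0 − rank ∂_1 = 2 − 1 = 1, and the invariant factors of ∂_1 are all 1, so H_0 ≅ Z.
  H_1: rank ker ∂_1 − rank ∂_2 = (1 − 1) − 0 = 0, and there is no ∂_2, so H_1 ≅ 0.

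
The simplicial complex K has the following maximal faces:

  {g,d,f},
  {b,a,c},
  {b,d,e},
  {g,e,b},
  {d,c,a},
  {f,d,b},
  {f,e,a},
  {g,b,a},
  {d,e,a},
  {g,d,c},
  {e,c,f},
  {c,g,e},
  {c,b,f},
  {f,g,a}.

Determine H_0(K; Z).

Order the vertices as a < b < c < d < e < f < g. Listing each simplex with vertices in this order, K has dimension 2 with simplices:

  0-simplices (7): a, b, c, d, e, f, g
  1-simplices (21): ab, ac, ad, ae, af, ag, bc, bd, be, bf, bg, cd, ce, cf, cg, de, df, dg, ef, eg, fg
  2-simplices (14): abc, abg, acd, ade, aef, afg, bcf, bde, bdf, beg, cdg, cef, ceg, dfg

Hence C_0 ≅ Z^7, C_1 ≅ Z^21, C_2 ≅ Z^14.

The boundary map ∂_1: C_1 → C_0 sends each edge [p,q] (with p < q) to q − p.
The 7×21 boundary matrix has rank 6 and Smith normal form diag(1,1,1,1,1,1).

The boundary map ∂_2: C_2 → C_1 maps a triangle to the signed sum of its edges. For instance
  ∂dfg = fg − dg + df,
  ∂abc = bc − ac + ab.
As a 21×14 matrix over Z this has rank 13, with invariant factors (1,1,1,1,1,1,1,1,1,1,1,1,1).

Now H_k = ker ∂_k / im ∂_{k+1}, so:

  H_0: rank C_0 − rank ∂_1 = 7 − 6 = 1, and the invariant factors of ∂_1 are all 1, so H_0 ≅ Z.

H_0 ≅ Z.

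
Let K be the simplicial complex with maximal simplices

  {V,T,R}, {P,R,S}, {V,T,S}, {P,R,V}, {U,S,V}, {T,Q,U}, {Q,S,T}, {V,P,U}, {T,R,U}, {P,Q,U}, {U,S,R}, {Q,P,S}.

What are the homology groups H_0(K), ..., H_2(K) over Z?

Fix the vertex order P < Q < R < S < T < U < V and write every simplex with vertices in increasing order. Then dim K = 2 and the simplices of K are:

  0-simplices (7): P, Q, R, S, T, U, V
  1-simplices (18): PQ, PR, PS, PU, PV, QS, QT, QU, RS, RT, RU, RV, ST, SU, SV, TU, TV, UV
  2-simplices (12): PQS, PQU, PRS, PRV, PUV, QST, QTU, RSU, RTU, RTV, STV, SUV

so the chain groups are C_0 ≅ Z^7, C_1 ≅ Z^18, C_2 ≅ Z^12.

Boundary ∂_1: C_1 → C_0 maps an edge to its endpoints' difference, ∂[p,q] = q − p. For instance
  ∂ST = T − S.
The 7×18 boundary matrix has rank 6 and Smith normal form diag(1,1,1,1,1,1).

Boundary ∂_2: C_2 → C_1 maps a triangle to the signed sum of its edges. For instance
  ∂PQU = QU − PU + PQ,
  ∂QST = ST − QT + QS.
As a 18×12 matrix over Z this has rank 12, with invariant factors (1,1,1,1,1,1,1,1,1,1,1,2).

Reading off H_k = ker ∂_k / im ∂_{k+1}:

  H_0: rank C_0 − rank ∂_1 = 7 − 6 = 1, and the invariant factors of ∂_1 are all 1, so H_0 = Z.
  H_1: rank ker ∂_1 − rank ∂_2 = (18 − 6) − 12 = 0, and ∂_2 has invariant factor 2 > 1, so H_1 = Z/2.
  H_2: rank ker ∂_2 − rank ∂_3 = (12 − 12) − 0 = 0, and there is no ∂_3, so H_2 = 0.

As a check, the Euler characteristic is 7 − 18 + 12 = 1, which agrees with 1 − 0 + 0 = 1.

H_0 = Z,  H_1 = Z/2,  H_2 = 0.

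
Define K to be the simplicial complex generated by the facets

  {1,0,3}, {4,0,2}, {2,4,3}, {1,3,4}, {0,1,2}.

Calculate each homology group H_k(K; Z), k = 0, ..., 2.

We work with the vertex ordering 0 < 1 < 2 < 3 < 4. The simplices of K, each written with vertices in increasing order, are:

  0-simplices (5): [0], [1], [2], [3], [4]
  1-simplices (10): [0,1], [0,2], [0,3], [0,4], [1,2], [1,3], [1,4], [2,3], [2,4], [3,4]
  2-simplices (5): [0,1,2], [0,1,3], [0,2,4], [1,3,4], [2,3,4]

giving chain groups C_0 ≅ Z^5, C_1 ≅ Z^10, C_2 ≅ Z^5.

∂_1: C_1 → C_0 maps an edge to its endpoints' difference, ∂[p,q] = q − p. For instance
  ∂[1,3] = [3] − [1].
This gives a 5×10 integer matrix of rank 4; reducing to Smith normal form yields diagonal entries (1,1,1,1).

∂_2: C_2 → C_1 acts by ∂[p,q,r] = [q,r] − [p,r] + [p,q]. For instance
  ∂[2,3,4] = [3,4] − [2,4] + [2,3],
  ∂[0,1,3] = [1,3] − [0,3] + [0,1].
This gives a 10×5 integer matrix of rank 5; reducing to Smith normal form yields diagonal entries (1,1,1,1,1).

Computing H_k = (kernel of ∂_k) / (image of ∂_{k+1}):

  H_0: rank C_0 − rank ∂_1 = 5 − 4 = 1, and the invariant factors of ∂_1 are all 1, so H_0 = Z.
  H_1: rank ker ∂_1 − rank ∂_2 = (10 − 4) − 5 = 1, and the invariant factors of ∂_2 are all 1, so H_1 = Z.
  H_2: rank ker ∂_2 − rank ∂_3 = (5 − 5) − 0 = 0, and there is no ∂_3, so H_2 = 0.

As a check, the Euler characteristic is 5 − 10 + 5 = 0, which agrees with 1 − 1 + 0 = 0.

H_0 = Z,  H_1 = Z,  H_2 = 0.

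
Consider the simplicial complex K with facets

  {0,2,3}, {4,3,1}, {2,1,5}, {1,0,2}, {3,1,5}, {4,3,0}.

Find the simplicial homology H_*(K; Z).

H_0 ≅ Z,  H_1 ≅ Z,  H_2 = 0.

Order the vertices as 0 < 1 < 2 < 3 < 4 < 5. Listing each simplex with vertices in this order, K has dimension 2 with simplices:

  0-simplices (6): [0], [1], [2], [3], [4], [5]
  1-simplices (12): [0,1], [0,2], [0,3], [0,4], [1,2], [1,3], [1,4], [1,5], [2,3], [2,5], [3,4], [3,5]
  2-simplices (6): [0,1,2], [0,2,3], [0,3,4], [1,2,5], [1,3,4], [1,3,5]

giving chain groups C_0 ≅ Z^6, C_1 ≅ Z^12, C_2 ≅ Z^6.

The boundary map ∂_1: C_1 → C_0 is given by ∂[p,q] = [q] − [p]. For instance
  ∂[0,4] = [4] − [0].
This gives a 6×12 integer matrix of rank 5; reducing to Smith normal form yields diagonal entries (1,1,1,1,1).

Boundary ∂_2: C_2 → C_1 sends each 2-simplex [p,q,r] to [q,r] − [p,r] + [p,q]. For instance
  ∂[0,2,3] = [2,3] − [0,3] + [0,2],
  ∂[0,1,2] = [1,2] − [0,2] + [0,1].
As a 12×6 matrix over Z this has rank 6, with invariant factors (1,1,1,1,1,1).

From H_k ≅ ker(∂_k) / im(∂_{k+1}) we obtain:

  H_0: rank C_0 − rank ∂_1 = 6 − 5 = 1, and the invariant factors of ∂_1 are all 1, so H_0 ≅ Z.
  H_1: rank ker ∂_1 − rank ∂_2 = (12 − 5) − 6 = 1, and the invariant factors of ∂_2 are all 1, so H_1 ≅ Z.
  H_2: rank ker ∂_2 − rank ∂_3 = (6 − 6) − 0 = 0, and there is no ∂_3, so H_2 ≅ 0.

(K is a triangulation of the cylinder S^1 x I.)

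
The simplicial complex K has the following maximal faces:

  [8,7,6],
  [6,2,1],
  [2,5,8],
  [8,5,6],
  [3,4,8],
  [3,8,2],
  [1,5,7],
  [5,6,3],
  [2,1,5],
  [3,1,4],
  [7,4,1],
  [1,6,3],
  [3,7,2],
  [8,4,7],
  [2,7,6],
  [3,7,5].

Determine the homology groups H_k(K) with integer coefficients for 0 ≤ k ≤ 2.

Fix the vertex order 1 < 2 < 3 < 4 < 5 < 6 < 7 < 8 and write every simplex with vertices in increasing order. Then dim K = 2 and the simplices of K are:

  0-simplices (8): [1], [2], [3], [4], [5], [6], [7], [8]
  1-simplices (24): (24 of them)
  2-simplices (16): [1,2,5], [1,2,6], [1,3,4], [1,3,6], [1,4,7], [1,5,7], [2,3,7], [2,3,8], [2,5,8], [2,6,7], [3,4,8], [3,5,6], [3,5,7], [4,7,8], [5,6,8], [6,7,8]

so the chain groups are C_0 ≅ Z^8, C_1 ≅ Z^24, C_2 ≅ Z^16.

∂_1: C_1 → C_0 is given by ∂[p,q] = [q] − [p].
This gives a 8×24 integer matrix of rank 7; reducing to Smith normal form yields diagonal entries (1,1,1,1,1,1,1).

The boundary map ∂_2: C_2 → C_1 maps a triangle to the signed sum of its edges. For instance
  ∂[1,3,4] = [3,4] − [1,4] + [1,3],
  ∂[1,4,7] = [4,7] − [1,7] + [1,4].
The resulting 24×16 matrix has rank 15, and its Smith normal form has invariant factors (1,1,1,1,1,1,1,1,1,1,1,1,1,1,1).

Reading off H_k = ker ∂_k / im ∂_{k+1}:

  H_0: rank C_0 − rank ∂_1 = 8 − 7 = 1, and the invariant factors of ∂_1 are all 1, so H_0 ≅ Z.
  H_1: rank ker ∂_1 − rank ∂_2 = (24 − 7) − 15 = 2, and the invariant factors of ∂_2 are all 1, so H_1 ≅ Z^2.
  H_2: rank ker ∂_2 − rank ∂_3 = (16 − 15) − 0 = 1, and there is no ∂_3, so H_2 ≅ Z.

(K is a triangulation of the torus T^2.)

H_0 = Z,  H_1 = Z^2,  H_2 = Z.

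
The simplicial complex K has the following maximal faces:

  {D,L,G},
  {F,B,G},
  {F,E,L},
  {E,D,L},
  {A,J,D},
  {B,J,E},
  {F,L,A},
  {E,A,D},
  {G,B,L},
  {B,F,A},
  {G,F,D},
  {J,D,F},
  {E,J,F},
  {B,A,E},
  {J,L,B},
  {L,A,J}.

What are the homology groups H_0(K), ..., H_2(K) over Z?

H_0 ≅ Z,  H_1 ≅ Z^2,  H_2 ≅ Z.

Fix the vertex order A < B < D < E < F < G < J < L and write every simplex with vertices in increasing order. Then dim K = 2 and the simplices of K are:

  0-simplices (8): A, B, D, E, F, G, J, L
  1-simplices (24): AB, AD, AE, AF, AJ, AL, BE, BF, BG, BJ, BL, DE, DF, DG, DJ, DL, EF, EJ, EL, FG, FJ, FL, GL, JL
  2-simplices (16): ABE, ABF, ADE, ADJ, AFL, AJL, BEJ, BFG, BGL, BJL, DEL, DFG, DFJ, DGL, EFJ, EFL

so the chain groups are C_0 ≅ Z^8, C_1 ≅ Z^24, C_2 ≅ Z^16.

∂_1: C_1 → C_0 sends each edge [p,q] (with p < q) to q − p. For instance
  ∂EF = F − E.
This gives a 8×24 integer matrix of rank 7; reducing to Smith normal form yields diagonal entries (1,1,1,1,1,1,1).

Boundary ∂_2: C_2 → C_1 sends each 2-simplex [p,q,r] to [q,r] − [p,r] + [p,q]. For instance
  ∂AFL = FL − AL + AF,
  ∂ADJ = DJ − AJ + AD.
As a 24×16 matrix over Z this has rank 15, with invariant factors (1,1,1,1,1,1,1,1,1,1,1,1,1,1,1).

Reading off H_k = ker ∂_k / im ∂_{k+1}:

  H_0: rank C_0 − rank ∂_1 = 8 − 7 = 1, and the invariant factors of ∂_1 are all 1, so H_0 ≅ Z.
  H_1: rank ker ∂_1 − rank ∂_2 = (24 − 7) − 15 = 2, and the invariant factors of ∂_2 are all 1, so H_1 ≅ Z^2.
  H_2: rank ker ∂_2 − rank ∂_3 = (16 − 15) − 0 = 1, and there is no ∂_3, so H_2 ≅ Z.

As a check, the Euler characteristic is 8 − 24 + 16 = 0, which agrees with 1 − 2 + 1 = 0.
(K is a triangulation of the torus T^2.)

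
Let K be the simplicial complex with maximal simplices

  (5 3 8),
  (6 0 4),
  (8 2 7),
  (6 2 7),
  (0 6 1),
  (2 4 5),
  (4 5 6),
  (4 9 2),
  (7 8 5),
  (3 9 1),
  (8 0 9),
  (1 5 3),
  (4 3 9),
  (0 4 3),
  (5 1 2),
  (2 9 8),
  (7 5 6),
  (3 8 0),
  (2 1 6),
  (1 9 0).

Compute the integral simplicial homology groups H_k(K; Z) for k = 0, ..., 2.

Take the total order 0 < 1 < 2 < 3 < 4 < 5 < 6 < 7 < 8 < 9 on the vertex set. Then K (dimension 2) consists of the simplices:

  0-simplices (10): [0], [1], [2], [3], [4], [5], [6], [7], [8], [9]
  1-simplices (30): (30 of them)
  2-simplices (20): (20 of them)

giving chain groups C_0 ≅ Z^10, C_1 ≅ Z^30, C_2 ≅ Z^20.

∂_1: C_1 → C_0 maps an edge to its endpoints' difference, ∂[p,q] = q − p.
The 10×30 boundary matrix has rank 9 and Smith normal form diag(1,1,1,1,1,1,1,1,1).

The boundary map ∂_2: C_2 → C_1 sends each 2-simplex [p,q,r] to [q,r] − [p,r] + [p,q]. For instance
  ∂[5,7,8] = [7,8] − [5,8] + [5,7],
  ∂[0,4,6] = [4,6] − [0,6] + [0,4].
The 30×20 boundary matrix has rank 20 and Smith normal form diag(1,1,1,1,1,1,1,1,1,1,1,1,1,1,1,1,1,1,1,2).

Now H_k = ker ∂_k / im ∂_{k+1}, so:

  H_0: rank C_0 − rank ∂_1 = 10 − 9 = 1, and the invariant factors of ∂_1 are all 1, so H_0 = Z.
  H_1: rank ker ∂_1 − rank ∂_2 = (30 − 9) − 20 = 1, and ∂_2 has invariant factor 2 > 1, so H_1 = Z ⊕ Z/2Z.
  H_2: rank ker ∂_2 − rank ∂_3 = (20 − 20) − 0 = 0, and there is no ∂_3, so H_2 = 0.

H_0 = Z,  H_1 = Z ⊕ Z/2Z,  H_2 = 0.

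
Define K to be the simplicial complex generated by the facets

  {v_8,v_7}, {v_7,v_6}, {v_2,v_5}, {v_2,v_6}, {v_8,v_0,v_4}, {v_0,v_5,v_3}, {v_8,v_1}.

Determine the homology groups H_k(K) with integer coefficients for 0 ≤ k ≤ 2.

K has 9 vertices, 11 edges, 2 triangles.
rank ∂_0 = 0, rank ∂_1 = 8 ⇒ b_0 = 9 − 0 − 8 = 1; all invariant factors of ∂_1 are 1 so no torsion. So H_0 ≅ Z.
rank ∂_1 = 8, rank ∂_2 = 2 ⇒ b_1 = 11 − 8 − 2 = 1; all invariant factors of ∂_2 are 1 so no torsion. So H_1 ≅ Z.
rank ∂_2 = 2, rank ∂_3 = 0 ⇒ b_2 = 2 − 2 − 0 = 0. So H_2 ≅ 0.

H_0 ≅ Z,  H_1 ≅ Z,  H_2 = 0.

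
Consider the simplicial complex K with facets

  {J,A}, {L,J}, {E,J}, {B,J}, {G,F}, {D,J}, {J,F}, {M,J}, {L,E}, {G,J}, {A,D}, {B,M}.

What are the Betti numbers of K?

b_0 = 1, b_1 = 4.

Order the vertices as A < B < D < E < F < G < J < L < M. Listing each simplex with vertices in this order, K has dimension 1 with simplices:

  0-simplices (9): A, B, D, E, F, G, J, L, M
  1-simplices (12): AD, AJ, BJ, BM, DJ, EJ, EL, FG, FJ, GJ, JL, JM

Hence C_0 ≅ Z^9, C_1 ≅ Z^12.

The boundary map ∂_1: C_1 → C_0 is given by ∂[p,q] = [q] − [p]. For instance
  ∂FJ = J − F.
As a 9×12 matrix over Z this has rank 8, with invariant factors (1,1,1,1,1,1,1,1).

Computing H_k = (kernel of ∂_k) / (image of ∂_{k+1}):

  H_0: rank C_0 − rank ∂_1 = 9 − 8 = 1, and the invariant factors of ∂_1 are all 1, so H_0 = Z.
  H_1: rank ker ∂_1 − rank ∂_2 = (12 − 8) − 0 = 4, and there is no ∂_2, so H_1 = Z^4.

As a check, the Euler characteristic is 9 − 12 = -3, which agrees with 1 − 4 = -3.

Hence the Betti numbers are b_0 = 1, b_1 = 4.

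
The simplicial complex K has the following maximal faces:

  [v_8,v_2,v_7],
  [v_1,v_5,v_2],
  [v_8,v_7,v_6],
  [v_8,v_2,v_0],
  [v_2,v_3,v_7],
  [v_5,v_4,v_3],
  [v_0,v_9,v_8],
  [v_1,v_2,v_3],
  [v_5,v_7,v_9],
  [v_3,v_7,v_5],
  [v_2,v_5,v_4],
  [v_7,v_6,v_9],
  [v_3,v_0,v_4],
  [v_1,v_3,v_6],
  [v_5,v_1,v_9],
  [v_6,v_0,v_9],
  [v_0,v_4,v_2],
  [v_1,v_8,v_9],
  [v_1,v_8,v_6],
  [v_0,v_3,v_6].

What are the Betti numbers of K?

b_0 = 1, b_1 = 1, b_2 = 0.

We work with the vertex ordering v_0 < v_1 < v_2 < v_3 < v_4 < v_5 < v_6 < v_7 < v_8 < v_9. The simplices of K, each written with vertices in increasing order, are:

  0-simplices (10): [v_0], [v_1], [v_2], [v_3], [v_4], [v_5], [v_6], [v_7], [v_8], [v_9]
  1-simplices (30): (30 of them)
  2-simplices (20): (20 of them)

giving chain groups C_0 ≅ Z^10, C_1 ≅ Z^30, C_2 ≅ Z^20.

∂_1: C_1 → C_0 is given by ∂[p,q] = [q] − [p]. For instance
  ∂[v_3,v_7] = [v_7] − [v_3].
As a 10×30 matrix over Z this has rank 9, with invariant factors (1,1,1,1,1,1,1,1,1).

Boundary ∂_2: C_2 → C_1 acts by ∂[p,q,r] = [q,r] − [p,r] + [p,q]. For instance
  ∂[v_0,v_8,v_9] = [v_8,v_9] − [v_0,v_9] + [v_0,v_8],
  ∂[v_1,v_2,v_3] = [v_2,v_3] − [v_1,v_3] + [v_1,v_2].
As a 30×20 matrix over Z this has rank 20, with invariant factors (1,1,1,1,1,1,1,1,1,1,1,1,1,1,1,1,1,1,1,2).

Now H_k = ker ∂_k / im ∂_{k+1}, so:

  H_0: rank C_0 − rank ∂_1 = 10 − 9 = 1, and the invariant factors of ∂_1 are all 1, so H_0 = Z.
  H_1: rank ker ∂_1 − rank ∂_2 = (30 − 9) − 20 = 1, and ∂_2 has invariant factor 2 > 1, so H_1 = Z ⊕ Z/2.
  H_2: rank ker ∂_2 − rank ∂_3 = (20 − 20) − 0 = 0, and there is no ∂_3, so H_2 = 0.

Hence the Betti numbers are b_0 = 1, b_1 = 1, b_2 = 0.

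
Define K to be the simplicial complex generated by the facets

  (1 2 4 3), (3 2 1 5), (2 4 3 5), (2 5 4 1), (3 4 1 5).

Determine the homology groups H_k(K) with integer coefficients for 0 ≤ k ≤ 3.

Take the total order 1 < 2 < 3 < 4 < 5 on the vertex set. Then K (dimension 3) consists of the simplices:

  0-simplices (5): [1], [2], [3], [4], [5]
  1-simplices (10): [1,2], [1,3], [1,4], [1,5], [2,3], [2,4], [2,5], [3,4], [3,5], [4,5]
  2-simplices (10): [1,2,3], [1,2,4], [1,2,5], [1,3,4], [1,3,5], [1,4,5], [2,3,4], [2,3,5], [2,4,5], [3,4,5]
  3-simplices (5): [1,2,3,4], [1,2,3,5], [1,2,4,5], [1,3,4,5], [2,3,4,5]

so the chain groups are C_0 ≅ Z^5, C_1 ≅ Z^10, C_2 ≅ Z^10, C_3 ≅ Z^5.

∂_1: C_1 → C_0 is given by ∂[p,q] = [q] − [p]. For instance
  ∂[3,5] = [5] − [3].
This gives a 5×10 integer matrix of rank 4; reducing to Smith normal form yields diagonal entries (1,1,1,1).

Boundary ∂_2: C_2 → C_1 maps a triangle to the signed sum of its edges. For instance
  ∂[2,3,5] = [3,5] − [2,5] + [2,3],
  ∂[3,4,5] = [4,5] − [3,5] + [3,4].
This gives a 10×10 integer matrix of rank 6; reducing to Smith normal form yields diagonal entries (1,1,1,1,1,1).

Boundary ∂_3: C_3 → C_2 sends each 3-simplex σ to the alternating sum Σ_i (−1)^i (σ with its i-th vertex removed). For instance
  ∂[1,3,4,5] = [3,4,5] − [1,4,5] + [1,3,5] − [1,3,4],
  ∂[2,3,4,5] = [3,4,5] − [2,4,5] + [2,3,5] − [2,3,4].
The 10×5 boundary matrix has rank 4 and Smith normal form diag(1,1,1,1).

Reading off H_k = ker ∂_k / im ∂_{k+1}:

  H_0: rank C_0 − rank ∂_1 = 5 − 4 = 1, and the invariant factors of ∂_1 are all 1, so H_0 = Z.
  H_1: rank ker ∂_1 − rank ∂_2 = (10 − 4) − 6 = 0, and the invariant factors of ∂_2 are all 1, so H_1 = 0.
  H_2: rank ker ∂_2 − rank ∂_3 = (10 − 6) − 4 = 0, and the invariant factors of ∂_3 are all 1, so H_2 = 0.
  H_3: rank ker ∂_3 − rank ∂_4 = (5 − 4) − 0 = 1, and there is no ∂_4, so H_3 = Z.

H_0 = Z,  H_1 = 0,  H_2 = 0,  H_3 = Z.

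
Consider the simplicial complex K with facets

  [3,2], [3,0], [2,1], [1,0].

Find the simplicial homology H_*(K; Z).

H_0 ≅ Z,  H_1 ≅ Z.

Order the vertices as 0 < 1 < 2 < 3. Listing each simplex with vertices in this order, K has dimension 1 with simplices:

  0-simplices (4): [0], [1], [2], [3]
  1-simplices (4): [0,1], [0,3], [1,2], [2,3]

giving chain groups C_0 ≅ Z^4, C_1 ≅ Z^4.

The boundary map ∂_1: C_1 → C_0 sends each edge [p,q] (with p < q) to q − p. For instance
  ∂[1,2] = [2] − [1].
This gives a 4×4 integer matrix of rank 3; reducing to Smith normal form yields diagonal entries (1,1,1).

Reading off H_k = ker ∂_k / im ∂_{k+1}:

  H_0: rank C_0 − rank ∂_1 = 4 − 3 = 1, and the invariant factors of ∂_1 are all 1, so H_0 = Z.
  H_1: rank ker ∂_1 − rank ∂_2 = (4 − 3) − 0 = 1, and there is no ∂_2, so H_1 = Z.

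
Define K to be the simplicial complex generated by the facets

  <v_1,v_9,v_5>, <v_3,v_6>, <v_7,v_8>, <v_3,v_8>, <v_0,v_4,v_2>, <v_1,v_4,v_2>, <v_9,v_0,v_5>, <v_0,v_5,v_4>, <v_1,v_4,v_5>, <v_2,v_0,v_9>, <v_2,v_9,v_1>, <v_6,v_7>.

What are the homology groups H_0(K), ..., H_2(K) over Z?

Order the vertices as v_0 < v_1 < v_2 < v_3 < v_4 < v_5 < v_6 < v_7 < v_8 < v_9. Listing each simplex with vertices in this order, K has dimension 2 with simplices:

  0-simplices (10): [v_0], [v_1], [v_2], [v_3], [v_4], [v_5], [v_6], [v_7], [v_8], [v_9]
  1-simplices (16): (16 of them)
  2-simplices (8): [v_0,v_2,v_4], [v_0,v_2,v_9], [v_0,v_4,v_5], [v_0,v_5,v_9], [v_1,v_2,v_4], [v_1,v_2,v_9], [v_1,v_4,v_5], [v_1,v_5,v_9]

giving chain groups C_0 ≅ Z^10, C_1 ≅ Z^16, C_2 ≅ Z^8.

∂_1: C_1 → C_0 maps an edge to its endpoints' difference, ∂[p,q] = q − p.
The resulting 10×16 matrix has rank 8, and its Smith normal form has invariant factors (1,1,1,1,1,1,1,1).

The boundary map ∂_2: C_2 → C_1 acts by ∂[p,q,r] = [q,r] − [p,r] + [p,q]. For instance
  ∂[v_0,v_2,v_4] = [v_2,v_4] − [v_0,v_4] + [v_0,v_2],
  ∂[v_1,v_4,v_5] = [v_4,v_5] − [v_1,v_5] + [v_1,v_4].
The resulting 16×8 matrix has rank 7, and its Smith normal form has invariant factors (1,1,1,1,1,1,1).

Now H_k = ker ∂_k / im ∂_{k+1}, so:

  H_0: rank C_0 − rank ∂_1 = 10 − 8 = 2, and the invariant factors of ∂_1 are all 1, so H_0 = Z^2.
  H_1: rank ker ∂_1 − rank ∂_2 = (16 − 8) − 7 = 1, and the invariant factors of ∂_2 are all 1, so H_1 = Z.
  H_2: rank ker ∂_2 − rank ∂_3 = (8 − 7) − 0 = 1, and there is no ∂_3, so H_2 = Z.

As a check, the Euler characteristic is 10 − 16 + 8 = 2, which agrees with 2 − 1 + 1 = 2.

H_0 ≅ Z^2,  H_1 ≅ Z,  H_2 ≅ Z.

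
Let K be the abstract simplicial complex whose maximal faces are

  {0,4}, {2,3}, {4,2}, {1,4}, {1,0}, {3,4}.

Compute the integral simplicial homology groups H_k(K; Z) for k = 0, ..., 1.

H_0 ≅ Z,  H_1 ≅ Z^2.

Take the total order 0 < 1 < 2 < 3 < 4 on the vertex set. Then K (dimension 1) consists of the simplices:

  0-simplices (5): [0], [1], [2], [3], [4]
  1-simplices (6): [0,1], [0,4], [1,4], [2,3], [2,4], [3,4]

Hence C_0 ≅ Z^5, C_1 ≅ Z^6.

∂_1: C_1 → C_0 maps an edge to its endpoints' difference, ∂[p,q] = q − p.
The 5×6 boundary matrix has rank 4 and Smith normal form diag(1,1,1,1).

Computing H_k = (kernel of ∂_k) / (image of ∂_{k+1}):

  H_0: rank C_0 − rank ∂_1 = 5 − 4 = 1, and the invariant factors of ∂_1 are all 1, so H_0 ≅ Z.
  H_1: rank ker ∂_1 − rank ∂_2 = (6 − 4) − 0 = 2, and there is no ∂_2, so H_1 ≅ Z^2.

(K is a triangulation of a wedge of 2 circles.)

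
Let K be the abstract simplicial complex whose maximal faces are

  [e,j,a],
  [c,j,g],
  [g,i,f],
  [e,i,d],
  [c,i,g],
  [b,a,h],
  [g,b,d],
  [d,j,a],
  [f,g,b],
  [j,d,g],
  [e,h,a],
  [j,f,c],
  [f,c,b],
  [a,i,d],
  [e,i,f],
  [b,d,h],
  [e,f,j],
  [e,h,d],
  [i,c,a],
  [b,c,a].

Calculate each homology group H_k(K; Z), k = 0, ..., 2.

Take the total order a < b < c < d < e < f < g < h < i < j on the vertex set. Then K (dimension 2) consists of the simplices:

  0-simplices (10): a, b, c, d, e, f, g, h, i, j
  1-simplices (30): ab, ac, ad, ae, ah, ai, aj, bc, bd, bf, bg, bh, cf, cg, ci, cj, de, dg, dh, di, dj, ef, eh, ei, ej, fg, fi, fj, gi, gj
  2-simplices (20): abc, abh, aci, adi, adj, aeh, aej, bcf, bdg, bdh, bfg, cfj, cgi, cgj, deh, dei, dgj, efi, efj, fgi

giving chain groups C_0 ≅ Z^10, C_1 ≅ Z^30, C_2 ≅ Z^20.

∂_1: C_1 → C_0 sends each edge [p,q] (with p < q) to q − p. For instance
  ∂bf = f − b.
The resulting 10×30 matrix has rank 9, and its Smith normal form has invariant factors (1,1,1,1,1,1,1,1,1).

∂_2: C_2 → C_1 acts by ∂[p,q,r] = [q,r] − [p,r] + [p,q]. For instance
  ∂cgi = gi − ci + cg,
  ∂adj = dj − aj + ad.
The resulting 30×20 matrix has rank 20, and its Smith normal form has invariant factors (1,1,1,1,1,1,1,1,1,1,1,1,1,1,1,1,1,1,1,2).

Reading off H_k = ker ∂_k / im ∂_{k+1}:

  H_0: rank C_0 − rank ∂_1 = 10 − 9 = 1, and the invariant factors of ∂_1 are all 1, so H_0 = Z.
  H_1: rank ker ∂_1 − rank ∂_2 = (30 − 9) − 20 = 1, and ∂_2 has invariant factor 2 > 1, so H_1 = Z ⊕ Z_2.
  H_2: rank ker ∂_2 − rank ∂_3 = (20 − 20) − 0 = 0, and there is no ∂_3, so H_2 = 0.

H_0 = Z,  H_1 = Z ⊕ Z_2,  H_2 = 0.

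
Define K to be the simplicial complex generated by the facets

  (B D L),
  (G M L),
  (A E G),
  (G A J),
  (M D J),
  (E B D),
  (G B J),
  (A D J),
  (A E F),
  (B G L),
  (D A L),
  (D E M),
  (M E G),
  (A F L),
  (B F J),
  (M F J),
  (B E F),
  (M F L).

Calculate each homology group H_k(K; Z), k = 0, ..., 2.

H_0 = Z,  H_1 = Z^2,  H_2 = Z.

K has 9 vertices, 27 edges, 18 triangles.
rank ∂_0 = 0, rank ∂_1 = 8 ⇒ b_0 = 9 − 0 − 8 = 1; all invariant factors of ∂_1 are 1 so no torsion. So H_0 = Z.
rank ∂_1 = 8, rank ∂_2 = 17 ⇒ b_1 = 27 − 8 − 17 = 2; all invariant factors of ∂_2 are 1 so no torsion. So H_1 = Z^2.
rank ∂_2 = 17, rank ∂_3 = 0 ⇒ b_2 = 18 − 17 − 0 = 1. So H_2 = Z.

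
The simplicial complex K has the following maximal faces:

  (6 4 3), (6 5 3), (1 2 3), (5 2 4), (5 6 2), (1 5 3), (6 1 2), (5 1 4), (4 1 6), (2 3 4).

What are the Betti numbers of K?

b_0 = 1, b_1 = 0, b_2 = 0.

Order the vertices as 1 < 2 < 3 < 4 < 5 < 6. Listing each simplex with vertices in this order, K has dimension 2 with simplices:

  0-simplices (6): [1], [2], [3], [4], [5], [6]
  1-simplices (15): [1,2], [1,3], [1,4], [1,5], [1,6], [2,3], [2,4], [2,5], [2,6], [3,4], [3,5], [3,6], [4,5], [4,6], [5,6]
  2-simplices (10): [1,2,3], [1,2,6], [1,3,5], [1,4,5], [1,4,6], [2,3,4], [2,4,5], [2,5,6], [3,4,6], [3,5,6]

giving chain groups C_0 ≅ Z^6, C_1 ≅ Z^15, C_2 ≅ Z^10.

The boundary map ∂_1: C_1 → C_0 is given by ∂[p,q] = [q] − [p].
This gives a 6×15 integer matrix of rank 5; reducing to Smith normal form yields diagonal entries (1,1,1,1,1).

∂_2: C_2 → C_1 maps a triangle to the signed sum of its edges. For instance
  ∂[1,4,5] = [4,5] − [1,5] + [1,4],
  ∂[3,5,6] = [5,6] − [3,6] + [3,5].
This gives a 15×10 integer matrix of rank 10; reducing to Smith normal form yields diagonal entries (1,1,1,1,1,1,1,1,1,2).

Now H_k = ker ∂_k / im ∂_{k+1}, so:

  H_0: rank C_0 − rank ∂_1 = 6 − 5 = 1, and the invariant factors of ∂_1 are all 1, so H_0 ≅ Z.
  H_1: rank ker ∂_1 − rank ∂_2 = (15 − 5) − 10 = 0, and ∂_2 has invariant factor 2 > 1, so H_1 ≅ Z/2.
  H_2: rank ker ∂_2 − rank ∂_3 = (10 − 10) − 0 = 0, and there is no ∂_3, so H_2 ≅ 0.

Hence the Betti numbers are b_0 = 1, b_1 = 0, b_2 = 0.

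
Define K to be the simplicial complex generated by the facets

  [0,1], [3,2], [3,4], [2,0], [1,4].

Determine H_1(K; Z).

Fix the vertex order 0 < 1 < 2 < 3 < 4 and write every simplex with vertices in increasing order. Then dim K = 1 and the simplices of K are:

  0-simplices (5): [0], [1], [2], [3], [4]
  1-simplices (5): [0,1], [0,2], [1,4], [2,3], [3,4]

so the chain groups are C_0 ≅ Z^5, C_1 ≅ Z^5.

The boundary map ∂_1: C_1 → C_0 maps an edge to its endpoints' difference, ∂[p,q] = q − p. For instance
  ∂[1,4] = [4] − [1].
As a 5×5 matrix over Z this has rank 4, with invariant factors (1,1,1,1).

Reading off H_k = ker ∂_k / im ∂_{k+1}:

  H_1: rank ker ∂_1 − rank ∂_2 = (5 − 4) − 0 = 1, and there is no ∂_2, so H_1 = Z.

H_1 ≅ Z.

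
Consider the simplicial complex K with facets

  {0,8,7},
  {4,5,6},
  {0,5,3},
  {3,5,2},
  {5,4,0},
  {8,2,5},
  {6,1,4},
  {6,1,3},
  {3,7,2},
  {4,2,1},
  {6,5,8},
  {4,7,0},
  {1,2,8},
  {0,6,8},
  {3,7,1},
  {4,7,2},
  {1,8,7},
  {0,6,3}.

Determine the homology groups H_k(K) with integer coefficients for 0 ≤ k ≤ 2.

K has 9 vertices, 27 edges, 18 triangles.
rank ∂_0 = 0, rank ∂_1 = 8 ⇒ b_0 = 9 − 0 − 8 = 1; all invariant factors of ∂_1 are 1 so no torsion. So H_0 ≅ Z.
rank ∂_1 = 8, rank ∂_2 = 18 ⇒ b_1 = 27 − 8 − 18 = 1; ∂_2 has invariant factor(s) [2] giving torsion. So H_1 ≅ Z ⊕ Z/2.
rank ∂_2 = 18, rank ∂_3 = 0 ⇒ b_2 = 18 − 18 − 0 = 0. So H_2 ≅ 0.

H_0 = Z,  H_1 = Z ⊕ Z/2,  H_2 = 0.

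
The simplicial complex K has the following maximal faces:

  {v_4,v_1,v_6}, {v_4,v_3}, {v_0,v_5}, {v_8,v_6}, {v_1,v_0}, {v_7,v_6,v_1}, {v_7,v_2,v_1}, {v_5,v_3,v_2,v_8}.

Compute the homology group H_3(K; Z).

We work with the vertex ordering v_0 < v_1 < v_2 < v_3 < v_4 < v_5 < v_6 < v_7 < v_8. The simplices of K, each written with vertices in increasing order, are:

  0-simplices (9): [v_0], [v_1], [v_2], [v_3], [v_4], [v_5], [v_6], [v_7], [v_8]
  1-simplices (17): (17 of them)
  2-simplices (7): [v_1,v_2,v_7], [v_1,v_4,v_6], [v_1,v_6,v_7], [v_2,v_3,v_5], [v_2,v_3,v_8], [v_2,v_5,v_8], [v_3,v_5,v_8]
  3-simplices (1): [v_2,v_3,v_5,v_8]

Hence C_0 ≅ Z^9, C_1 ≅ Z^17, C_2 ≅ Z^7, C_3 ≅ Z^1.

The boundary map ∂_1: C_1 → C_0 sends each edge [p,q] (with p < q) to q − p.
As a 9×17 matrix over Z this has rank 8, with invariant factors (1,1,1,1,1,1,1,1).

Boundary ∂_2: C_2 → C_1 sends each 2-simplex [p,q,r] to [q,r] − [p,r] + [p,q]. For instance
  ∂[v_1,v_2,v_7] = [v_2,v_7] − [v_1,v_7] + [v_1,v_2],
  ∂[v_2,v_5,v_8] = [v_5,v_8] − [v_2,v_8] + [v_2,v_5].
As a 17×7 matrix over Z this has rank 6, with invariant factors (1,1,1,1,1,1).

Boundary ∂_3: C_3 → C_2 sends each 3-simplex σ to the alternating sum Σ_i (−1)^i (σ with its i-th vertex removed). For instance
  ∂[v_2,v_3,v_5,v_8] = [v_3,v_5,v_8] − [v_2,v_5,v_8] + [v_2,v_3,v_8] − [v_2,v_3,v_5].
This gives a 7×1 integer matrix of rank 1; reducing to Smith normal form yields diagonal entries (1).

Now H_k = ker ∂_k / im ∂_{k+1}, so:

  H_3: rank ker ∂_3 − rank ∂_4 = (1 − 1) − 0 = 0, and there is no ∂_4, so H_3 ≅ 0.

H_3 = 0.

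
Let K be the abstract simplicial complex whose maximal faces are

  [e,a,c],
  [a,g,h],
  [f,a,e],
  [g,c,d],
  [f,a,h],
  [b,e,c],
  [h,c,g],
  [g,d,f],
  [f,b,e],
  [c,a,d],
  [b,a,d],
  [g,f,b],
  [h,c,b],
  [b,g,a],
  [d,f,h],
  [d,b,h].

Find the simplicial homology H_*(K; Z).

Order the vertices as a < b < c < d < e < f < g < h. Listing each simplex with vertices in this order, K has dimension 2 with simplices:

  0-simplices (8): a, b, c, d, e, f, g, h
  1-simplices (24): ab, ac, ad, ae, af, ag, ah, bc, bd, be, bf, bg, bh, cd, ce, cg, ch, df, dg, dh, ef, fg, fh, gh
  2-simplices (16): abd, abg, acd, ace, aef, afh, agh, bce, bch, bdh, bef, bfg, cdg, cgh, dfg, dfh

so the chain groups are C_0 ≅ Z^8, C_1 ≅ Z^24, C_2 ≅ Z^16.

Boundary ∂_1: C_1 → C_0 maps an edge to its endpoints' difference, ∂[p,q] = q − p. For instance
  ∂ef = f − e.
As a 8×24 matrix over Z this has rank 7, with invariant factors (1,1,1,1,1,1,1).

Boundary ∂_2: C_2 → C_1 sends each 2-simplex [p,q,r] to [q,r] − [p,r] + [p,q]. For instance
  ∂bfg = fg − bg + bf,
  ∂ace = ce − ae + ac.
The 24×16 boundary matrix has rank 15 and Smith normal form diag(1,1,1,1,1,1,1,1,1,1,1,1,1,1,1).

Reading off H_k = ker ∂_k / im ∂_{k+1}:

  H_0: rank C_0 − rank ∂_1 = 8 − 7 = 1, and the invariant factors of ∂_1 are all 1, so H_0 = Z.
  H_1: rank ker ∂_1 − rank ∂_2 = (24 − 7) − 15 = 2, and the invariant factors of ∂_2 are all 1, so H_1 = Z^2.
  H_2: rank ker ∂_2 − rank ∂_3 = (16 − 15) − 0 = 1, and there is no ∂_3, so H_2 = Z.

As a check, the Euler characteristic is 8 − 24 + 16 = 0, which agrees with 1 − 2 + 1 = 0.

H_0 ≅ Z,  H_1 ≅ Z^2,  H_2 ≅ Z.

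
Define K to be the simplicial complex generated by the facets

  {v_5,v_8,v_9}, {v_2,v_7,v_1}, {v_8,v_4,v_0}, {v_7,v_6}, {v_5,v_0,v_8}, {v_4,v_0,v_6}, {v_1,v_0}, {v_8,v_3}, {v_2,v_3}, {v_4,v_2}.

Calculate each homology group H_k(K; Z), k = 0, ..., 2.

H_0 ≅ Z,  H_1 ≅ Z^3,  H_2 = 0.

Order the vertices as v_0 < v_1 < v_2 < v_3 < v_4 < v_5 < v_6 < v_7 < v_8 < v_9. Listing each simplex with vertices in this order, K has dimension 2 with simplices:

  0-simplices (10): [v_0], [v_1], [v_2], [v_3], [v_4], [v_5], [v_6], [v_7], [v_8], [v_9]
  1-simplices (17): (17 of them)
  2-simplices (5): [v_0,v_4,v_6], [v_0,v_4,v_8], [v_0,v_5,v_8], [v_1,v_2,v_7], [v_5,v_8,v_9]

Hence C_0 ≅ Z^10, C_1 ≅ Z^17, C_2 ≅ Z^5.

Boundary ∂_1: C_1 → C_0 sends each edge [p,q] (with p < q) to q − p.
The resulting 10×17 matrix has rank 9, and its Smith normal form has invariant factors (1,1,1,1,1,1,1,1,1).

∂_2: C_2 → C_1 sends each 2-simplex [p,q,r] to [q,r] − [p,r] + [p,q]. For instance
  ∂[v_0,v_4,v_6] = [v_4,v_6] − [v_0,v_6] + [v_0,v_4],
  ∂[v_0,v_4,v_8] = [v_4,v_8] − [v_0,v_8] + [v_0,v_4].
This gives a 17×5 integer matrix of rank 5; reducing to Smith normal form yields diagonal entries (1,1,1,1,1).

From H_k ≅ ker(∂_k) / im(∂_{k+1}) we obtain:

  H_0: rank C_0 − rank ∂_1 = 10 − 9 = 1, and the invariant factors of ∂_1 are all 1, so H_0 = Z.
  H_1: rank ker ∂_1 − rank ∂_2 = (17 − 9) − 5 = 3, and the invariant factors of ∂_2 are all 1, so H_1 = Z^3.
  H_2: rank ker ∂_2 − rank ∂_3 = (5 − 5) − 0 = 0, and there is no ∂_3, so H_2 = 0.

As a check, the Euler characteristic is 10 − 17 + 5 = -2, which agrees with 1 − 3 + 0 = -2.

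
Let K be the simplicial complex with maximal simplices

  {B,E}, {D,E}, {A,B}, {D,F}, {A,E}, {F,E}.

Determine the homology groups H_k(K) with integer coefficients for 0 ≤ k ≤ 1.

H_0 ≅ Z,  H_1 ≅ Z^2.

K has 5 vertices, 6 edges.
rank ∂_0 = 0, rank ∂_1 = 4 ⇒ b_0 = 5 − 0 − 4 = 1; all invariant factors of ∂_1 are 1 so no torsion. So H_0 = Z.
rank ∂_1 = 4, rank ∂_2 = 0 ⇒ b_1 = 6 − 4 − 0 = 2. So H_1 = Z^2.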